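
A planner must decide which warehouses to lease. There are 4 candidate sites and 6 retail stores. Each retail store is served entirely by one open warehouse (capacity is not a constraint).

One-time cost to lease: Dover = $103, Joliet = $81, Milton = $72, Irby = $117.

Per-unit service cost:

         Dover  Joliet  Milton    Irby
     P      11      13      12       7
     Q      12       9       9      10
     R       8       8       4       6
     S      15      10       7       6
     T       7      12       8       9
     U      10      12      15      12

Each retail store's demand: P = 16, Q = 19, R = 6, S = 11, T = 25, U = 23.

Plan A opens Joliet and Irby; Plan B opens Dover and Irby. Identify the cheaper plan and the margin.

Plan B is cheaper by 55.

Plan A: {Joliet, Irby}: P→Irby 7·16=112, Q→Joliet 9·19=171, R→Irby 6·6=36, S→Irby 6·11=66, T→Irby 9·25=225, U→Joliet 12·23=276. Service 886; fixed 198; total 1084.
Plan B: {Dover, Irby}: P→Irby 7·16=112, Q→Irby 10·19=190, R→Irby 6·6=36, S→Irby 6·11=66, T→Dover 7·25=175, U→Dover 10·23=230. Service 809; fixed 220; total 1029.
Difference: |1084 − 1029| = 55.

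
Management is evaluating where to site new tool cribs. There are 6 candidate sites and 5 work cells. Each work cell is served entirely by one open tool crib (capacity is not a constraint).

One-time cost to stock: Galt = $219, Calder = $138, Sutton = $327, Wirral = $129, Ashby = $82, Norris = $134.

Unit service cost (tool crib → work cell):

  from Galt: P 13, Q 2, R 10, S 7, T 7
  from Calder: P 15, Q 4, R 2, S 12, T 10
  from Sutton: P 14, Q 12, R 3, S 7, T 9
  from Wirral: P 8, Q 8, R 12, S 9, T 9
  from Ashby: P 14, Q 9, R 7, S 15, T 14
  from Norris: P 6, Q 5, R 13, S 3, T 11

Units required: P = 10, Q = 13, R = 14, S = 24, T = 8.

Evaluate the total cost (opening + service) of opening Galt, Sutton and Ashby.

Each work cell is assigned to its cheapest site among the open ones.
{Galt, Sutton, Ashby}: P→Galt 13·10=130, Q→Galt 2·13=26, R→Sutton 3·14=42, S→Galt 7·24=168, T→Galt 7·8=56. Service 422; fixed 628; total 1050.

Total cost: 1050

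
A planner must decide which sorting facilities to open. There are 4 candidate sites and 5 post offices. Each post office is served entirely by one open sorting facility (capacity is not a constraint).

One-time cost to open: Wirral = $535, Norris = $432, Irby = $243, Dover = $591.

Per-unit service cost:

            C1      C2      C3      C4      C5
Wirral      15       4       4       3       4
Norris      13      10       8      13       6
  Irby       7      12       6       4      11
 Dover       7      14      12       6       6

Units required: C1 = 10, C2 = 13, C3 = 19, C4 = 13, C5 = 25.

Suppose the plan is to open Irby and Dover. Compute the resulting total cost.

Total cost: 1376

Each post office is assigned to its cheapest site among the open ones.
{Irby, Dover}: C1→Irby 7·10=70, C2→Irby 12·13=156, C3→Irby 6·19=114, C4→Irby 4·13=52, C5→Dover 6·25=150. Service 542; fixed 834; total 1376.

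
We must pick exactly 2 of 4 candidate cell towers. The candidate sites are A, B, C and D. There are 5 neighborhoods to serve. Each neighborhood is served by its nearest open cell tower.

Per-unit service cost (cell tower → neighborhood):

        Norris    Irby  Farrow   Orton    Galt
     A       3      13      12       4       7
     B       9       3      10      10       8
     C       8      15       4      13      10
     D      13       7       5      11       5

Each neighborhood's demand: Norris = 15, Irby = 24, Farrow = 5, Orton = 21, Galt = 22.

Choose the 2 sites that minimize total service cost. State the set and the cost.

Choose A and B; total service cost 405.

With exactly 2 open, each neighborhood uses its cheapest among the chosen.
{A, B}: Norris→A 3·15=45, Irby→B 3·24=72, Farrow→B 10·5=50, Orton→A 4·21=84, Galt→A 7·22=154. Service cost 405.
{A, D}: service cost 432
{B, D}: service cost 552
Among all 6 size-2 choices, {A, B} is lowest.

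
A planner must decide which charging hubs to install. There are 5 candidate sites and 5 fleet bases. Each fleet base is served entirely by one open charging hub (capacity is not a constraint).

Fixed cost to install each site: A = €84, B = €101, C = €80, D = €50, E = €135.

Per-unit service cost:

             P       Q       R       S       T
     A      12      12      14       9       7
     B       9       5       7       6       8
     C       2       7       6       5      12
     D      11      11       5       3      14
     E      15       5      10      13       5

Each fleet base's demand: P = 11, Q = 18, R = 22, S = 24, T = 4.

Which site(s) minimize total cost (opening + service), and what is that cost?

Open C and D; minimum total cost 508.

For any fixed open set, each fleet base goes to its cheapest open site; total = fixed + service.
{C, D}: P→C 2·11=22, Q→C 7·18=126, R→D 5·22=110, S→D 3·24=72, T→C 12·4=48. Service 378; fixed 130; total 508.
{C}: P→C 2·11=22, Q→C 7·18=126, R→C 6·22=132, S→C 5·24=120, T→C 12·4=48. Service 448; fixed 80; total 528.
{B, D}: P→B 9·11=99, Q→B 5·18=90, R→D 5·22=110, S→D 3·24=72, T→B 8·4=32. Service 403; fixed 151; total 554.
{A, B, C, D, E}: service 314 + fixed 450 = 764
No other subset beats 508.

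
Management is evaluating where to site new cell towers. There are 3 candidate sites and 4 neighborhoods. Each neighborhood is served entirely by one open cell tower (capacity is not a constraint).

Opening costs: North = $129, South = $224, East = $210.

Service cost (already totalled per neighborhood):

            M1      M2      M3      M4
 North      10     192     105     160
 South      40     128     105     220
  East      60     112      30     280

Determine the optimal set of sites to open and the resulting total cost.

Open North only; minimum total cost 596.

For any fixed open set, each neighborhood goes to its cheapest open site; total = fixed + service.
{North}: M1→North 10, M2→North 192, M3→North 105, M4→North 160. Service 467; fixed 129; total 596.
{North, East}: service 312 + fixed 339 = 651
{East}: service 482 + fixed 210 = 692
{North, South, East}: M1→North 10, M2→East 112, M3→East 30, M4→North 160. Service 312; fixed 563; total 875.
No other subset beats 596.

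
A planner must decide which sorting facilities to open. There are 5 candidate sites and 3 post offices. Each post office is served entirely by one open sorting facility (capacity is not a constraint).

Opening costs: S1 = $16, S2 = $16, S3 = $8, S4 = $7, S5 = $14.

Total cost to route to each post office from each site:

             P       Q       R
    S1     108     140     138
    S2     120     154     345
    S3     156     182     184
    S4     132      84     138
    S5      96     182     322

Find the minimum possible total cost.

For any fixed open set, each post office goes to its cheapest open site; total = fixed + service.
{S4, S5}: P→S5 96, Q→S4 84, R→S4 138. Service 318; fixed 21; total 339.
{S3, S4, S5}: service 318 + fixed 29 = 347
{S1, S4}: service 330 + fixed 23 = 353
{S1, S2, S3, S4, S5}: P→S5 96, Q→S4 84, R→S1 138. Service 318; fixed 61; total 379.
No other subset beats 339.

Minimum total cost: 339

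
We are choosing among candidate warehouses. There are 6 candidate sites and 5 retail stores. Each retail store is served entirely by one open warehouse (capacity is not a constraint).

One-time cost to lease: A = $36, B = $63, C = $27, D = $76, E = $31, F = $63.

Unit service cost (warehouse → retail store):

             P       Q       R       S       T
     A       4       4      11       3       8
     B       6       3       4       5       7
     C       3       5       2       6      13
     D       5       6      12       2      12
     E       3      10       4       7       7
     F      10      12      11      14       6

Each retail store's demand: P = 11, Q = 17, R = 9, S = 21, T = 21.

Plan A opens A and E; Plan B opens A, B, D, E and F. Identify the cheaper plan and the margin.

Plan A: {A, E}: P→E 3·11=33, Q→A 4·17=68, R→E 4·9=36, S→A 3·21=63, T→E 7·21=147. Service 347; fixed 67; total 414.
Plan B: {A, B, D, E, F}: P→E 3·11=33, Q→B 3·17=51, R→B 4·9=36, S→D 2·21=42, T→F 6·21=126. Service 288; fixed 269; total 557.
Difference: |414 − 557| = 143.

Plan A is cheaper by 143.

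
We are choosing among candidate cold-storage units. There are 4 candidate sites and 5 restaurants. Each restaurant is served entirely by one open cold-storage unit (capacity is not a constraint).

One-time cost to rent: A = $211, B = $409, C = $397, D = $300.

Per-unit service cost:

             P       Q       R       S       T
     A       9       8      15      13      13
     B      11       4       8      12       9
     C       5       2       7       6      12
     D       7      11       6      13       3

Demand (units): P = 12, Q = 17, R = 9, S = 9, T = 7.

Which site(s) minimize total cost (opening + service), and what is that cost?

Open C only; minimum total cost 692.

For any fixed open set, each restaurant goes to its cheapest open site; total = fixed + service.
{C}: P→C 5·12=60, Q→C 2·17=34, R→C 7·9=63, S→C 6·9=54, T→C 12·7=84. Service 295; fixed 397; total 692.
{D}: service 463 + fixed 300 = 763
{A}: P→A 9·12=108, Q→A 8·17=136, R→A 15·9=135, S→A 13·9=117, T→A 13·7=91. Service 587; fixed 211; total 798.
{A, B, C, D}: P→C 5·12=60, Q→C 2·17=34, R→D 6·9=54, S→C 6·9=54, T→D 3·7=21. Service 223; fixed 1317; total 1540.
No other subset beats 692.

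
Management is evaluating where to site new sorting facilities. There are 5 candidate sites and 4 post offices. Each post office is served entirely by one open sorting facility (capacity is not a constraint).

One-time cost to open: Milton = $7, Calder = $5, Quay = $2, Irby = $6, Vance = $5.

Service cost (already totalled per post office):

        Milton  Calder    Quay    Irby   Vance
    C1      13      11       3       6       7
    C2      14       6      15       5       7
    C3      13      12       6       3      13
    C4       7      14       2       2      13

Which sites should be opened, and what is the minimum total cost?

For any fixed open set, each post office goes to its cheapest open site; total = fixed + service.
{Quay, Irby}: C1→Quay 3, C2→Irby 5, C3→Irby 3, C4→Quay 2. Service 13; fixed 8; total 21.
{Irby}: C1→Irby 6, C2→Irby 5, C3→Irby 3, C4→Irby 2. Service 16; fixed 6; total 22.
{Calder, Quay}: service 17 + fixed 7 = 24
{Milton, Calder, Quay, Irby, Vance}: service 13 + fixed 25 = 38
No other subset beats 21.

Open Quay and Irby; minimum total cost 21.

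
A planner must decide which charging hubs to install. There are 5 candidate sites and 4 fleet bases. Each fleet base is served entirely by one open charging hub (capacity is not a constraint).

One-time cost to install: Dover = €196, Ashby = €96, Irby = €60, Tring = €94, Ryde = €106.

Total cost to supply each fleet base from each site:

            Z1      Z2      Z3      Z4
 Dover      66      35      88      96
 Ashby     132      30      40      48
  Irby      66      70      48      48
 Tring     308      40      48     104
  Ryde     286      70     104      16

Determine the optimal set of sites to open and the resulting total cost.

For any fixed open set, each fleet base goes to its cheapest open site; total = fixed + service.
{Irby}: Z1→Irby 66, Z2→Irby 70, Z3→Irby 48, Z4→Irby 48. Service 232; fixed 60; total 292.
{Ashby, Irby}: service 184 + fixed 156 = 340
{Ashby}: service 250 + fixed 96 = 346
{Dover, Ashby, Irby, Tring, Ryde}: service 152 + fixed 552 = 704
No other subset beats 292.

Open Irby only; minimum total cost 292.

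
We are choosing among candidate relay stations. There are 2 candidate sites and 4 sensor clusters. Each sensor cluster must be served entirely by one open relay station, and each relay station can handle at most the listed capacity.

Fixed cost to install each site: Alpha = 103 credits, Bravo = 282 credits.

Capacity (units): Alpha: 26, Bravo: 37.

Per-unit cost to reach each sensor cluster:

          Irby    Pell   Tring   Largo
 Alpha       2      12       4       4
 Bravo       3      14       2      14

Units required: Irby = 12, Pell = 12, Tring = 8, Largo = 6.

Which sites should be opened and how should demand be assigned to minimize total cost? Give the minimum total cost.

Open {Alpha, Bravo}: Irby→Bravo 3·12=36, Pell→Alpha 12·12=144, Tring→Bravo 2·8=16, Largo→Alpha 4·6=24.
Loads: Alpha carries 18/26, Bravo carries 20/37. Service 220; fixed 385; total 605.
Next best feasible plan costs 617.

Minimum total cost: 605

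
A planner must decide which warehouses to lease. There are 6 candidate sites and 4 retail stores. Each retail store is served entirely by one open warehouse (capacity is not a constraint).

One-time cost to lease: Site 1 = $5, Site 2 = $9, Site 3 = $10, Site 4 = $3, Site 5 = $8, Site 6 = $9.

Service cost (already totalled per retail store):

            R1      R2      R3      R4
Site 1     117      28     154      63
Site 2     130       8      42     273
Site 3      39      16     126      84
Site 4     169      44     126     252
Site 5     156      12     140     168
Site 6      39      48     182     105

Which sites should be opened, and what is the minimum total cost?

For any fixed open set, each retail store goes to its cheapest open site; total = fixed + service.
{Site 1, Site 2, Site 6}: R1→Site 6 39, R2→Site 2 8, R3→Site 2 42, R4→Site 1 63. Service 152; fixed 23; total 175.
{Site 1, Site 2, Site 3}: service 152 + fixed 24 = 176
{Site 1, Site 2, Site 4, Site 6}: service 152 + fixed 26 = 178
{Site 1, Site 2, Site 3, Site 4, Site 5, Site 6}: service 152 + fixed 44 = 196
No other subset beats 175.

Open Site 1, Site 2 and Site 6; minimum total cost 175.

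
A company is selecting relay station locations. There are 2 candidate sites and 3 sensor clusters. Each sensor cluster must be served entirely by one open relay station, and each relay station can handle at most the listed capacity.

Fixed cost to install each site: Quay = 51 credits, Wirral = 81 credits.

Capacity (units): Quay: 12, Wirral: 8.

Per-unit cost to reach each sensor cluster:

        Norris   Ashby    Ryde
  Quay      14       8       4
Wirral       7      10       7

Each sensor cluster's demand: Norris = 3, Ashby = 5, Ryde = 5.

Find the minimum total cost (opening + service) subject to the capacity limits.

Minimum total cost: 213

Open {Quay, Wirral}: Norris→Wirral 7·3=21, Ashby→Quay 8·5=40, Ryde→Quay 4·5=20.
Loads: Quay carries 10/12, Wirral carries 3/8. Service 81; fixed 132; total 213.
Next best feasible plan costs 223.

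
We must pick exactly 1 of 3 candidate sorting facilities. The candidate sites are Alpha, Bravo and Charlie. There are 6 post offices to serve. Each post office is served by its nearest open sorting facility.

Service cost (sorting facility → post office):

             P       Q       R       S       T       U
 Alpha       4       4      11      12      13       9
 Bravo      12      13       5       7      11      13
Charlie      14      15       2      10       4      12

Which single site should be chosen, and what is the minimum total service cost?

With exactly 1 open, each post office uses its cheapest among the chosen.
{Alpha}: P→Alpha 4, Q→Alpha 4, R→Alpha 11, S→Alpha 12, T→Alpha 13, U→Alpha 9. Service cost 53.
{Charlie}: service cost 57
{Bravo}: service cost 61
Among all 3 size-1 choices, {Alpha} is lowest.

Choose Alpha only; total service cost 53.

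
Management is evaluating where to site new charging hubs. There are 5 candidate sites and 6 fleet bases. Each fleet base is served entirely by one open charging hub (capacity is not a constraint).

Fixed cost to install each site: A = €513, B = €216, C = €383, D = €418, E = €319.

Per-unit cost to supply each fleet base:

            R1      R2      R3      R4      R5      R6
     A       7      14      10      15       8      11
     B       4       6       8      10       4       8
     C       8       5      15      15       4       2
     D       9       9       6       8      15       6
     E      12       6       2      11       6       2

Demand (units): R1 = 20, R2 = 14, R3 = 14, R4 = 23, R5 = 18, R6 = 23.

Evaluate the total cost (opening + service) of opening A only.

Total cost: 1731

Each fleet base is assigned to its cheapest site among the open ones.
{A}: R1→A 7·20=140, R2→A 14·14=196, R3→A 10·14=140, R4→A 15·23=345, R5→A 8·18=144, R6→A 11·23=253. Service 1218; fixed 513; total 1731.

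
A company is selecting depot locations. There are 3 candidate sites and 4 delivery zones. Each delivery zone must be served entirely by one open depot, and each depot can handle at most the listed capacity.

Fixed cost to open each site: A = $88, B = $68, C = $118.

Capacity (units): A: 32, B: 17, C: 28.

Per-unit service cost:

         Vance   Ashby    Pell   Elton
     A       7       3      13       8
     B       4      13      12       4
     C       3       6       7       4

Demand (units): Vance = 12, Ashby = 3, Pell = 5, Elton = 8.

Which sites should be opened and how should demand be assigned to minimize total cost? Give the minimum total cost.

Minimum total cost: 239

Open {C}: Vance→C 3·12=36, Ashby→C 6·3=18, Pell→C 7·5=35, Elton→C 4·8=32.
Loads: C carries 28/28. Service 121; fixed 118; total 239.
Next best feasible plan costs 307.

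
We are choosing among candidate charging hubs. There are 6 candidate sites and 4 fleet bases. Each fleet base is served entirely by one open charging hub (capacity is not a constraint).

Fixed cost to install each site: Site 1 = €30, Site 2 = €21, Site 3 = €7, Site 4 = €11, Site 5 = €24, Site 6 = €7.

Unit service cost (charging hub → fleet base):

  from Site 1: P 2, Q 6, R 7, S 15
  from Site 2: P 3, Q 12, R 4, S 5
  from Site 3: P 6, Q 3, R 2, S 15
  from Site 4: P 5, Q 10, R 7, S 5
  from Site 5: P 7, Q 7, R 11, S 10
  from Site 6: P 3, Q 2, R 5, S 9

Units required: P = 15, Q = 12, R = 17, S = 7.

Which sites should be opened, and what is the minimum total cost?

For any fixed open set, each fleet base goes to its cheapest open site; total = fixed + service.
{Site 3, Site 4, Site 6}: P→Site 6 3·15=45, Q→Site 6 2·12=24, R→Site 3 2·17=34, S→Site 4 5·7=35. Service 138; fixed 25; total 163.
{Site 2, Site 3, Site 6}: service 138 + fixed 35 = 173
{Site 1, Site 3, Site 4, Site 6}: service 123 + fixed 55 = 178
{Site 1, Site 2, Site 3, Site 4, Site 5, Site 6}: P→Site 1 2·15=30, Q→Site 6 2·12=24, R→Site 3 2·17=34, S→Site 2 5·7=35. Service 123; fixed 100; total 223.
No other subset beats 163.

Open Site 3, Site 4 and Site 6; minimum total cost 163.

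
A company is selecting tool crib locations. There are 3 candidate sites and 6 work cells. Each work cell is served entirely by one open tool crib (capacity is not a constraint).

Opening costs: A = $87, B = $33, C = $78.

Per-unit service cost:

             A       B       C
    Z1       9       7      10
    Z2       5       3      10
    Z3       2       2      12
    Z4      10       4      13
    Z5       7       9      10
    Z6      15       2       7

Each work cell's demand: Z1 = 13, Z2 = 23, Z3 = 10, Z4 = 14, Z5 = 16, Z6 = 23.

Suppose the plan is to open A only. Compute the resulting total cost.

Total cost: 936

Each work cell is assigned to its cheapest site among the open ones.
{A}: Z1→A 9·13=117, Z2→A 5·23=115, Z3→A 2·10=20, Z4→A 10·14=140, Z5→A 7·16=112, Z6→A 15·23=345. Service 849; fixed 87; total 936.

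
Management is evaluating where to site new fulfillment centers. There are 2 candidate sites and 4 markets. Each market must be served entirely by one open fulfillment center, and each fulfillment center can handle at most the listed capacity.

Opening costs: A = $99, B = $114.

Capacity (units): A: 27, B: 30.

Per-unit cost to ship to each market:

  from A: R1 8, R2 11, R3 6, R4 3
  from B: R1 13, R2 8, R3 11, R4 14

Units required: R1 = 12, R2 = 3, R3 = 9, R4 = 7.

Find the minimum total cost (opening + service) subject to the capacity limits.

Open {A, B}: R1→A 8·12=96, R2→B 8·3=24, R3→B 11·9=99, R4→A 3·7=21.
Loads: A carries 19/27, B carries 12/30. Service 240; fixed 213; total 453.
Next best feasible plan costs 462.

Minimum total cost: 453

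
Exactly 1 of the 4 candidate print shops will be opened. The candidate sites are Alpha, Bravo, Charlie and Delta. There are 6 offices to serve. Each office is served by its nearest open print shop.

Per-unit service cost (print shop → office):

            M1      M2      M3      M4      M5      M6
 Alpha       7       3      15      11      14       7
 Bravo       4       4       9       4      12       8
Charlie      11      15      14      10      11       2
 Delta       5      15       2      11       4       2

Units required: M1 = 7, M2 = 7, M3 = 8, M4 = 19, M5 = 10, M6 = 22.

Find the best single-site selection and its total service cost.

With exactly 1 open, each office uses its cheapest among the chosen.
{Delta}: M1→Delta 5·7=35, M2→Delta 15·7=105, M3→Delta 2·8=16, M4→Delta 11·19=209, M5→Delta 4·10=40, M6→Delta 2·22=44. Service cost 449.
{Bravo}: service cost 500
{Charlie}: service cost 638
Among all 4 size-1 choices, {Delta} is lowest.

Choose Delta only; total service cost 449.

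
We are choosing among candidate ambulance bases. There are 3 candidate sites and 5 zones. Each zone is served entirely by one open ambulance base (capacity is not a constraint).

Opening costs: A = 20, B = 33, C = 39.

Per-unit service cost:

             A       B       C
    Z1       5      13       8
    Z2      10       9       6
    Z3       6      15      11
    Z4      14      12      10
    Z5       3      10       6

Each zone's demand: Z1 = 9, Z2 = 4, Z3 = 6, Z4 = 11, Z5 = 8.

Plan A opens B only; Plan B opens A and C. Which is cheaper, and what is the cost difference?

Plan B is cheaper by 190.

Plan A: {B}: Z1→B 13·9=117, Z2→B 9·4=36, Z3→B 15·6=90, Z4→B 12·11=132, Z5→B 10·8=80. Service 455; fixed 33; total 488.
Plan B: {A, C}: Z1→A 5·9=45, Z2→C 6·4=24, Z3→A 6·6=36, Z4→C 10·11=110, Z5→A 3·8=24. Service 239; fixed 59; total 298.
Difference: |488 − 298| = 190.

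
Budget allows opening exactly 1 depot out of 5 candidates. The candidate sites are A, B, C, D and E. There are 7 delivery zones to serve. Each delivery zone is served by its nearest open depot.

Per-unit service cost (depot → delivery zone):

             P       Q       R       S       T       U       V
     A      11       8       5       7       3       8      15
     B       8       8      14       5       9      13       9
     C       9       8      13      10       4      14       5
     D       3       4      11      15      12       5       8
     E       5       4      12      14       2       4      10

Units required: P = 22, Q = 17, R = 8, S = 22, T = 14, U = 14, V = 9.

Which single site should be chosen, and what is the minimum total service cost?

Choose E only; total service cost 756.

With exactly 1 open, each delivery zone uses its cheapest among the chosen.
{E}: P→E 5·22=110, Q→E 4·17=68, R→E 12·8=96, S→E 14·22=308, T→E 2·14=28, U→E 4·14=56, V→E 10·9=90. Service cost 756.
{A}: service cost 861
{D}: service cost 862
Among all 5 size-1 choices, {E} is lowest.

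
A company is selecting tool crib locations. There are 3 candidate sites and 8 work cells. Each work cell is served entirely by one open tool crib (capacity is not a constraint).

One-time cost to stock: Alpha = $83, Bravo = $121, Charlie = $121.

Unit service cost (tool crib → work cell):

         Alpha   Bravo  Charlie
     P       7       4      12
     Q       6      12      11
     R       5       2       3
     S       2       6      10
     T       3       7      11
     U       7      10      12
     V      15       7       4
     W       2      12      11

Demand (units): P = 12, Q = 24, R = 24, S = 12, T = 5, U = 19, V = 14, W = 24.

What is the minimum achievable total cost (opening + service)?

For any fixed open set, each work cell goes to its cheapest open site; total = fixed + service.
{Alpha, Bravo}: P→Bravo 4·12=48, Q→Alpha 6·24=144, R→Bravo 2·24=48, S→Alpha 2·12=24, T→Alpha 3·5=15, U→Alpha 7·19=133, V→Bravo 7·14=98, W→Alpha 2·24=48. Service 558; fixed 204; total 762.
{Alpha, Charlie}: service 576 + fixed 204 = 780
{Alpha, Bravo, Charlie}: service 516 + fixed 325 = 841
{Alpha}: P→Alpha 7·12=84, Q→Alpha 6·24=144, R→Alpha 5·24=120, S→Alpha 2·12=24, T→Alpha 3·5=15, U→Alpha 7·19=133, V→Alpha 15·14=210, W→Alpha 2·24=48. Service 778; fixed 83; total 861.
No other subset beats 762.

Minimum total cost: 762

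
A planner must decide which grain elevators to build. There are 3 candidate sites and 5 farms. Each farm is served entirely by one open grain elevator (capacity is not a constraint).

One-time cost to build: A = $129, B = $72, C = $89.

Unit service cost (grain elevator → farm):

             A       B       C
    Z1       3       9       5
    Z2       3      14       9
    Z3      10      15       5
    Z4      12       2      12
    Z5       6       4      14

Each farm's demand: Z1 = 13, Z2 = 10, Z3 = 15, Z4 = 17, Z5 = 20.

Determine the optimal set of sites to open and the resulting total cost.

Open B and C; minimum total cost 505.

For any fixed open set, each farm goes to its cheapest open site; total = fixed + service.
{B, C}: Z1→C 5·13=65, Z2→C 9·10=90, Z3→C 5·15=75, Z4→B 2·17=34, Z5→B 4·20=80. Service 344; fixed 161; total 505.
{A, B}: service 333 + fixed 201 = 534
{A, B, C}: Z1→A 3·13=39, Z2→A 3·10=30, Z3→C 5·15=75, Z4→B 2·17=34, Z5→B 4·20=80. Service 258; fixed 290; total 548.
{B}: Z1→B 9·13=117, Z2→B 14·10=140, Z3→B 15·15=225, Z4→B 2·17=34, Z5→B 4·20=80. Service 596; fixed 72; total 668.
No other subset beats 505.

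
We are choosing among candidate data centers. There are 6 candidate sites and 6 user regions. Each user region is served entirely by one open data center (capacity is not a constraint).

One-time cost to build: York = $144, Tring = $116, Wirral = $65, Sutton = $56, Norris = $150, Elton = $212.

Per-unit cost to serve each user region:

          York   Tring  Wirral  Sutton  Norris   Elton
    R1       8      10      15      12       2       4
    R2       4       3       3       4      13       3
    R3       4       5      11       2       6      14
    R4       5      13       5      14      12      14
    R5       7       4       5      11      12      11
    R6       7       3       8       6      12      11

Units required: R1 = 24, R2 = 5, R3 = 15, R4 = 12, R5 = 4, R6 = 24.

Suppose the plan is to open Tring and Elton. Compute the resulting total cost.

Total cost: 758

Each user region is assigned to its cheapest site among the open ones.
{Tring, Elton}: R1→Elton 4·24=96, R2→Tring 3·5=15, R3→Tring 5·15=75, R4→Tring 13·12=156, R5→Tring 4·4=16, R6→Tring 3·24=72. Service 430; fixed 328; total 758.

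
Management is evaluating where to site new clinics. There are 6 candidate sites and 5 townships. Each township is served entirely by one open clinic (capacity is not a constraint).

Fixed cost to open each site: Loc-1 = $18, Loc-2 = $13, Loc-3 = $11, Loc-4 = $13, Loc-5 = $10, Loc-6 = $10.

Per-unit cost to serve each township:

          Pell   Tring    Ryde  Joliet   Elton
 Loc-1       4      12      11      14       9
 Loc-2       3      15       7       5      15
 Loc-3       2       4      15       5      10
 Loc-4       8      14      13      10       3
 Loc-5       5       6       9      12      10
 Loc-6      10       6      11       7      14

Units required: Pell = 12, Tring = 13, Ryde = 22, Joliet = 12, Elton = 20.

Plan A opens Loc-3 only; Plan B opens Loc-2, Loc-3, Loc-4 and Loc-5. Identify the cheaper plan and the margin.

Plan B is cheaper by 280.

Plan A: {Loc-3}: Pell→Loc-3 2·12=24, Tring→Loc-3 4·13=52, Ryde→Loc-3 15·22=330, Joliet→Loc-3 5·12=60, Elton→Loc-3 10·20=200. Service 666; fixed 11; total 677.
Plan B: {Loc-2, Loc-3, Loc-4, Loc-5}: Pell→Loc-3 2·12=24, Tring→Loc-3 4·13=52, Ryde→Loc-2 7·22=154, Joliet→Loc-2 5·12=60, Elton→Loc-4 3·20=60. Service 350; fixed 47; total 397.
Difference: |677 − 397| = 280.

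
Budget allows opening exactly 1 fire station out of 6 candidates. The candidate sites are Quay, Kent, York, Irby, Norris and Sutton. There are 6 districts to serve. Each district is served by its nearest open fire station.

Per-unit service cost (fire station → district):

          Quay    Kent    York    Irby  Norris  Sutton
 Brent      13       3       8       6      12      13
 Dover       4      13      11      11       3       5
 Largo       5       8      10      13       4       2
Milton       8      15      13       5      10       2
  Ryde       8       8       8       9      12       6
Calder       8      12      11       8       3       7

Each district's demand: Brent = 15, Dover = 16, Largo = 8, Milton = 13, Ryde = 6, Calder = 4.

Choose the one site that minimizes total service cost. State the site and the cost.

With exactly 1 open, each district uses its cheapest among the chosen.
{Sutton}: Brent→Sutton 13·15=195, Dover→Sutton 5·16=80, Largo→Sutton 2·8=16, Milton→Sutton 2·13=26, Ryde→Sutton 6·6=36, Calder→Sutton 7·4=28. Service cost 381.
{Norris}: service cost 474
{Quay}: service cost 483
Among all 6 size-1 choices, {Sutton} is lowest.

Choose Sutton only; total service cost 381.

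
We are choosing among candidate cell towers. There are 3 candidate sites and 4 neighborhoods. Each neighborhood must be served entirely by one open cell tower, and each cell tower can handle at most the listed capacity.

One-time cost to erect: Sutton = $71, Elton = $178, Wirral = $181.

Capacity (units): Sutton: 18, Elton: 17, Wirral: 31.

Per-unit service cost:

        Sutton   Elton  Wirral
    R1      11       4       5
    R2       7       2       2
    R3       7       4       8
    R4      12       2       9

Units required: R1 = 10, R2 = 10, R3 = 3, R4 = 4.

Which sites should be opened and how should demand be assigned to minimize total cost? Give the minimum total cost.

Open {Wirral}: R1→Wirral 5·10=50, R2→Wirral 2·10=20, R3→Wirral 8·3=24, R4→Wirral 9·4=36.
Loads: Wirral carries 27/31. Service 130; fixed 181; total 311.
Next best feasible plan costs 379.

Minimum total cost: 311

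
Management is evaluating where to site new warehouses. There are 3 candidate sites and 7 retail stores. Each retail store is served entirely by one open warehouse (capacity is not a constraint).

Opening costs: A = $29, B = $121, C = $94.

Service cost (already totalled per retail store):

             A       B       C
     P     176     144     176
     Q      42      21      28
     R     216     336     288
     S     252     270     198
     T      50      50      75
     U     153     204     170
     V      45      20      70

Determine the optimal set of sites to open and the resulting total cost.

For any fixed open set, each retail store goes to its cheapest open site; total = fixed + service.
{A}: P→A 176, Q→A 42, R→A 216, S→A 252, T→A 50, U→A 153, V→A 45. Service 934; fixed 29; total 963.
{A, C}: P→A 176, Q→C 28, R→A 216, S→C 198, T→A 50, U→A 153, V→A 45. Service 866; fixed 123; total 989.
{A, B}: service 856 + fixed 150 = 1006
{A, B, C}: P→B 144, Q→B 21, R→A 216, S→C 198, T→A 50, U→A 153, V→B 20. Service 802; fixed 244; total 1046.
(All 7 nonempty subsets were checked; A only is lowest.)

Open A only; minimum total cost 963.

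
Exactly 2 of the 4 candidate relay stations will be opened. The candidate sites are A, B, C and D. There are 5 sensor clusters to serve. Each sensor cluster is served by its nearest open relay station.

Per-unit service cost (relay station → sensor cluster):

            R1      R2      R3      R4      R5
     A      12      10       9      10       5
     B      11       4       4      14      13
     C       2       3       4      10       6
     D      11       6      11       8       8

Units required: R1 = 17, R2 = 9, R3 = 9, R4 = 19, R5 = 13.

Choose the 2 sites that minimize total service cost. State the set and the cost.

With exactly 2 open, each sensor cluster uses its cheapest among the chosen.
{C, D}: R1→C 2·17=34, R2→C 3·9=27, R3→C 4·9=36, R4→D 8·19=152, R5→C 6·13=78. Service cost 327.
{A, C}: service cost 352
{B, C}: service cost 365
Among all 6 size-2 choices, {C, D} is lowest.

Choose C and D; total service cost 327.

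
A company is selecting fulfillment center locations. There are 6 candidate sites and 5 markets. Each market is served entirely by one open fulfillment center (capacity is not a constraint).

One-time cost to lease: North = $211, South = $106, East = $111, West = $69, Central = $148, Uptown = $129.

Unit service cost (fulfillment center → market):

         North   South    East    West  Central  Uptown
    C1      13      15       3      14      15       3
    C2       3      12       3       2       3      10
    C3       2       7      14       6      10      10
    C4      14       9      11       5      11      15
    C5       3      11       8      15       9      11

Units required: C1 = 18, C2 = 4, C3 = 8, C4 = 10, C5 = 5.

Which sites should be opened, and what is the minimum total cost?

For any fixed open set, each market goes to its cheapest open site; total = fixed + service.
{East, West}: C1→East 3·18=54, C2→West 2·4=8, C3→West 6·8=48, C4→West 5·10=50, C5→East 8·5=40. Service 200; fixed 180; total 380.
{West, Uptown}: service 215 + fixed 198 = 413
{East}: C1→East 3·18=54, C2→East 3·4=12, C3→East 14·8=112, C4→East 11·10=110, C5→East 8·5=40. Service 328; fixed 111; total 439.
{North, South, East, West, Central, Uptown}: service 143 + fixed 774 = 917
No other subset beats 380.

Open East and West; minimum total cost 380.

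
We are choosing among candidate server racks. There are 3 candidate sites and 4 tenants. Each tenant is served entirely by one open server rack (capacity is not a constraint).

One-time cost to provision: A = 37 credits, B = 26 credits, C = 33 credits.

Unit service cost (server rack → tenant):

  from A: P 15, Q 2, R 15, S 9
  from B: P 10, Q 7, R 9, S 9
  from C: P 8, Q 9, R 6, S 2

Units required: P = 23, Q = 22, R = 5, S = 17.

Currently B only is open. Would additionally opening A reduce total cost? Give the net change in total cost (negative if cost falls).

Current service cost with {B}: 582.
Adding A: each tenant re-picks its cheapest; new service cost 472, saving 110.
Extra fixed cost: 37. Net change = 37 − 110 = -73.
(Totals: 608 → 535.)

Yes — net change −73 (cost falls by 73).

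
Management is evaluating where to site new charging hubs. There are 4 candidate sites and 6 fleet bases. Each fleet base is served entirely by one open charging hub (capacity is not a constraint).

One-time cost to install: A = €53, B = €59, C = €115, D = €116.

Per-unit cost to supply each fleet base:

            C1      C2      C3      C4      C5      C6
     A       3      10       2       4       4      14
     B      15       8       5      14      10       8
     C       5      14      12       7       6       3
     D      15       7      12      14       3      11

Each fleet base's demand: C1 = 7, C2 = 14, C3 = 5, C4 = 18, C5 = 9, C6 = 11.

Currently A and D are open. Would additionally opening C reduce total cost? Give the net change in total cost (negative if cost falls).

Current service cost with {A, D}: 349.
Adding C: each fleet base re-picks its cheapest; new service cost 261, saving 88.
Extra fixed cost: 115. Net change = 115 − 88 = 27.
(Totals: 518 → 545.)

No — net change +27 (cost rises by 27).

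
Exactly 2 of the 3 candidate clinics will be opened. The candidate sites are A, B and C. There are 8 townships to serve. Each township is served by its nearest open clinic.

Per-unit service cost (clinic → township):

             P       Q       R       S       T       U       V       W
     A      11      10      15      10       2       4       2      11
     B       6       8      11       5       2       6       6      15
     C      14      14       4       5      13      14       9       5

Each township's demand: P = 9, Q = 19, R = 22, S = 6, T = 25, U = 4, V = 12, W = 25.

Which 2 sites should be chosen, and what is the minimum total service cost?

With exactly 2 open, each township uses its cheapest among the chosen.
{B, C}: P→B 6·9=54, Q→B 8·19=152, R→C 4·22=88, S→B 5·6=30, T→B 2·25=50, U→B 6·4=24, V→B 6·12=72, W→C 5·25=125. Service cost 595.
{A, C}: service cost 622
{A, B}: service cost 843
Among all 3 size-2 choices, {B, C} is lowest.

Choose B and C; total service cost 595.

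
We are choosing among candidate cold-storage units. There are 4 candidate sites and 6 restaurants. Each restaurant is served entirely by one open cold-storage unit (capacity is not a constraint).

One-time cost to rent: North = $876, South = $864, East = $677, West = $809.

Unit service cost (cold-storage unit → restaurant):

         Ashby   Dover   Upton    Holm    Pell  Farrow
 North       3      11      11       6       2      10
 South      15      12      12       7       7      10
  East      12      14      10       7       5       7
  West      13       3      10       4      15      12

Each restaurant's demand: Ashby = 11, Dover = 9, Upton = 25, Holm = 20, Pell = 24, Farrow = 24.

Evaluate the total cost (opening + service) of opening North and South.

Total cost: 2555

Each restaurant is assigned to its cheapest site among the open ones.
{North, South}: Ashby→North 3·11=33, Dover→North 11·9=99, Upton→North 11·25=275, Holm→North 6·20=120, Pell→North 2·24=48, Farrow→North 10·24=240. Service 815; fixed 1740; total 2555.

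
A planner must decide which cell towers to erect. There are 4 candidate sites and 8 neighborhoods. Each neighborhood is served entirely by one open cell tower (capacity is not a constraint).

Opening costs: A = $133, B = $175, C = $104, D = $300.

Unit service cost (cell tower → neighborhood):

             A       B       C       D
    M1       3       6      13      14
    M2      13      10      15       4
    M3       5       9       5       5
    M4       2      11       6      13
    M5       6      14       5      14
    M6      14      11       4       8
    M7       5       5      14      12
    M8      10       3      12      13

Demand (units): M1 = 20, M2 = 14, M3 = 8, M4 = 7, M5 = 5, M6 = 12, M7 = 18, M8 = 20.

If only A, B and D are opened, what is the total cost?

Total cost: 1054

Each neighborhood is assigned to its cheapest site among the open ones.
{A, B, D}: M1→A 3·20=60, M2→D 4·14=56, M3→A 5·8=40, M4→A 2·7=14, M5→A 6·5=30, M6→D 8·12=96, M7→A 5·18=90, M8→B 3·20=60. Service 446; fixed 608; total 1054.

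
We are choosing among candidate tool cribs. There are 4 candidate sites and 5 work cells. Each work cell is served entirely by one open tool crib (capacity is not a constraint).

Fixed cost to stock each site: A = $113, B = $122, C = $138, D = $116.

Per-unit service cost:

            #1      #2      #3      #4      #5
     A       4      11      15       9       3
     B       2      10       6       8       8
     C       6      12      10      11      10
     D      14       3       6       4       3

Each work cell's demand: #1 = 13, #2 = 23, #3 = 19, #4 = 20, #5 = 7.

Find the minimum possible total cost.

Minimum total cost: 548

For any fixed open set, each work cell goes to its cheapest open site; total = fixed + service.
{B, D}: #1→B 2·13=26, #2→D 3·23=69, #3→B 6·19=114, #4→D 4·20=80, #5→D 3·7=21. Service 310; fixed 238; total 548.
{A, D}: #1→A 4·13=52, #2→D 3·23=69, #3→D 6·19=114, #4→D 4·20=80, #5→A 3·7=21. Service 336; fixed 229; total 565.
{D}: #1→D 14·13=182, #2→D 3·23=69, #3→D 6·19=114, #4→D 4·20=80, #5→D 3·7=21. Service 466; fixed 116; total 582.
{A, B, C, D}: #1→B 2·13=26, #2→D 3·23=69, #3→B 6·19=114, #4→D 4·20=80, #5→A 3·7=21. Service 310; fixed 489; total 799.
(All 15 nonempty subsets were checked; B and D is lowest.)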